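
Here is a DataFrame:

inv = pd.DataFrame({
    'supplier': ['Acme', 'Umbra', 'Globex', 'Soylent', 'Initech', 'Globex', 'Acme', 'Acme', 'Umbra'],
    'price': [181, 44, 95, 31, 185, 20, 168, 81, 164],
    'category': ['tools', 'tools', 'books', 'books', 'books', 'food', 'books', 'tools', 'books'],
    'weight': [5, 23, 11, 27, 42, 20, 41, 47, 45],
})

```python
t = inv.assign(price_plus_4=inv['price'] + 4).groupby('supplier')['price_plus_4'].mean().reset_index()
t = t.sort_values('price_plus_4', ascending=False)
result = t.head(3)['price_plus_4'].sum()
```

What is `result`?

add column price_plus_4 = inv['price'] + 4:
  supplier  price category  weight  price_plus_4
0     Acme    181    tools       5           185
1    Umbra     44    tools      23            48
2   Globex     95    books      11            99
3  Soylent     31    books      27            35
4  Initech    185    books      42           189
5   Globex     20     food      20            24
6     Acme    168    books      41           172
7     Acme     81    tools      47            85
8    Umbra    164    books      45           168
group by supplier, mean of price_plus_4:
supplier
Acme       147.333333
Globex      61.500000
Initech    189.000000
Soylent     35.000000
Umbra      108.000000
Name: price_plus_4, dtype: float64
reset_index():
  supplier  price_plus_4
0     Acme    147.333333
1   Globex     61.500000
2  Initech    189.000000
3  Soylent     35.000000
4    Umbra    108.000000
sort by price_plus_4 descending:
  supplier  price_plus_4
2  Initech    189.000000
0     Acme    147.333333
4    Umbra    108.000000
1   Globex     61.500000
3  Soylent     35.000000
take first 3 rows:
  supplier  price_plus_4
2  Initech    189.000000
0     Acme    147.333333
4    Umbra    108.000000
Finally, sum of column 'price_plus_4' = 444.333333333.

444.333333333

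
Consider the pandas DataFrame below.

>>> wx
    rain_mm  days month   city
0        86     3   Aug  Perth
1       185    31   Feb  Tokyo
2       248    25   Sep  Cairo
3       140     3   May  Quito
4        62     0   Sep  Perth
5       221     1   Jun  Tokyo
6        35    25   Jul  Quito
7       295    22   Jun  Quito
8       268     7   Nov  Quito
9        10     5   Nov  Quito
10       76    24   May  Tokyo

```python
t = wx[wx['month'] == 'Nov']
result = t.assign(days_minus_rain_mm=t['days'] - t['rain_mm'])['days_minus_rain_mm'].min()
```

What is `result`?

-261

filter rows where month == 'Nov':
   rain_mm  days month   city
8      268     7   Nov  Quito
9       10     5   Nov  Quito
add column days_minus_rain_mm = t['days'] - t['rain_mm']:
   rain_mm  days month   city  days_minus_rain_mm
8      268     7   Nov  Quito                -261
9       10     5   Nov  Quito                  -5
Reading off the min of column 'days_minus_rain_mm', we get -261.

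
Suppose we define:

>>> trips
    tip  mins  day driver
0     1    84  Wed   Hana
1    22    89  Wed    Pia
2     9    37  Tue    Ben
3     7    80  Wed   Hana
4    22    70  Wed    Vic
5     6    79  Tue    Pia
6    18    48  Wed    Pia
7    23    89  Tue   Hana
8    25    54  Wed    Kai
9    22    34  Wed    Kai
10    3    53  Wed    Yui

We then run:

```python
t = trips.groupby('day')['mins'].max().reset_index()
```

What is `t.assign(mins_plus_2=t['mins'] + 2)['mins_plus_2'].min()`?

group by day, max of mins:
day
Tue    89
Wed    89
Name: mins, dtype: int64
reset_index():
   day  mins
0  Tue    89
1  Wed    89
add column mins_plus_2 = t['mins'] + 2:
   day  mins  mins_plus_2
0  Tue    89           91
1  Wed    89           91
Then the min of column 'mins_plus_2': 91

91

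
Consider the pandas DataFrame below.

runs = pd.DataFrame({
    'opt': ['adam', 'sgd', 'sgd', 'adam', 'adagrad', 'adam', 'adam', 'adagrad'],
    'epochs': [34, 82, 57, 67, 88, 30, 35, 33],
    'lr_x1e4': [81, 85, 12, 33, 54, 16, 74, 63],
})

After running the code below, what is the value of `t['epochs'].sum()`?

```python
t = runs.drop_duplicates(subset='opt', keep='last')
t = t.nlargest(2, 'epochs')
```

drop duplicate opt (keep=last):
       opt  epochs  lr_x1e4
2      sgd      57       12
6     adam      35       74
7  adagrad      33       63
take 2 rows with largest epochs:
    opt  epochs  lr_x1e4
2   sgd      57       12
6  adam      35       74
Finally, sum of column 'epochs' = 92.

92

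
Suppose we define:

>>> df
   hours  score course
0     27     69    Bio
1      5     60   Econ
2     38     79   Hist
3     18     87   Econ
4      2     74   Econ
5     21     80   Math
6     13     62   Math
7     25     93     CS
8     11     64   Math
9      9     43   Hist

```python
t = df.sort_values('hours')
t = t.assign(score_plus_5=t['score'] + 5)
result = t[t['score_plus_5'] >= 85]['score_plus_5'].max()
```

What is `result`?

98

sort by hours:
   hours  score course
4      2     74   Econ
1      5     60   Econ
9      9     43   Hist
8     11     64   Math
6     13     62   Math
3     18     87   Econ
5     21     80   Math
7     25     93     CS
0     27     69    Bio
2     38     79   Hist
add column score_plus_5 = t['score'] + 5:
   hours  score course  score_plus_5
4      2     74   Econ            79
1      5     60   Econ            65
9      9     43   Hist            48
8     11     64   Math            69
6     13     62   Math            67
3     18     87   Econ            92
5     21     80   Math            85
7     25     93     CS            98
0     27     69    Bio            74
2     38     79   Hist            84
filter rows where score_plus_5 >= 85:
   hours  score course  score_plus_5
3     18     87   Econ            92
5     21     80   Math            85
7     25     93     CS            98
Hence 98.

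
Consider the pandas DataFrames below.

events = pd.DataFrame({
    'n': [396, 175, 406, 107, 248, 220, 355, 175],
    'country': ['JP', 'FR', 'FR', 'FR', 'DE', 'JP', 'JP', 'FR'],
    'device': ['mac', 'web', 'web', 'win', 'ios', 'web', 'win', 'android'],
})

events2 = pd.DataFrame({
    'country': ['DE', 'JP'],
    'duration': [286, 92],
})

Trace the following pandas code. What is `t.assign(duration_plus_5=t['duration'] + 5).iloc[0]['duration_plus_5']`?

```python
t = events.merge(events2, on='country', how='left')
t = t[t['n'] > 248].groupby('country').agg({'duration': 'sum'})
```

merge on 'country' (how='left') → 8 rows:
     n country   device  duration
0  396      JP      mac      92.0
1  175      FR      web       NaN
2  406      FR      web       NaN
3  107      FR      win       NaN
4  248      DE      ios     286.0
5  220      JP      web      92.0
6  355      JP      win      92.0
7  175      FR  android       NaN
filter rows where n > 248:
     n country device  duration
0  396      JP    mac      92.0
2  406      FR    web       NaN
6  355      JP    win      92.0
group by country, sum of duration:
         duration
country          
FR            0.0
JP          184.0
add column duration_plus_5 = t['duration'] + 5:
         duration  duration_plus_5
country                           
FR            0.0              5.0
JP          184.0            189.0
The value at position 0, column 'duration_plus_5' is 5.0.

5.0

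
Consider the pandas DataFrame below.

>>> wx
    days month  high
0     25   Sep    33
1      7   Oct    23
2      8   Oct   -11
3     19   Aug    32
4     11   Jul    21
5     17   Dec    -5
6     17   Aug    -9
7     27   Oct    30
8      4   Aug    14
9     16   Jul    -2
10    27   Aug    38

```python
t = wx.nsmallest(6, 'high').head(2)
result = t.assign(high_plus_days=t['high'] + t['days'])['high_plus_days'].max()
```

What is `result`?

8

take 6 rows with smallest high:
   days month  high
2     8   Oct   -11
6    17   Aug    -9
5    17   Dec    -5
9    16   Jul    -2
8     4   Aug    14
4    11   Jul    21
take first 2 rows:
   days month  high
2     8   Oct   -11
6    17   Aug    -9
add column high_plus_days = t['high'] + t['days']:
   days month  high  high_plus_days
2     8   Oct   -11              -3
6    17   Aug    -9               8
Then the max of column 'high_plus_days': 8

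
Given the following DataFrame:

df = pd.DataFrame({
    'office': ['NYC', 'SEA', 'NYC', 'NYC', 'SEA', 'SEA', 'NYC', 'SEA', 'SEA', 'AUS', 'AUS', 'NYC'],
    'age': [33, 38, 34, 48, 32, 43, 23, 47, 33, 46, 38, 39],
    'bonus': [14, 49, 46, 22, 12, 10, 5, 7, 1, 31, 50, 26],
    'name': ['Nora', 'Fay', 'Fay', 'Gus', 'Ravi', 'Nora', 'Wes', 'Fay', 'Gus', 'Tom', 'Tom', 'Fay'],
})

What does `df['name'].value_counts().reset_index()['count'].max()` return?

value_counts of name:
name
Fay     4
Nora    2
Gus     2
Tom     2
Ravi    1
Wes     1
Name: count, dtype: int64
reset_index():
   name  count
0   Fay      4
1  Nora      2
2   Gus      2
3   Tom      2
4  Ravi      1
5   Wes      1
So max() = 4.

4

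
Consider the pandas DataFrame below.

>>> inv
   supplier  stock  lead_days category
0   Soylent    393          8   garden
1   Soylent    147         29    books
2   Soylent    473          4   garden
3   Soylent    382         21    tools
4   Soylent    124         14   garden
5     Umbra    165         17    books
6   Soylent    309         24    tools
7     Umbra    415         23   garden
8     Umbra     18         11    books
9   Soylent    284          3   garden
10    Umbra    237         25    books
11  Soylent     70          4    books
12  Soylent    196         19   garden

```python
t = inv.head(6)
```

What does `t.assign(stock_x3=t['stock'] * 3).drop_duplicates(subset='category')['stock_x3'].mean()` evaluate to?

take first 6 rows:
  supplier  stock  lead_days category
0  Soylent    393          8   garden
1  Soylent    147         29    books
2  Soylent    473          4   garden
3  Soylent    382         21    tools
4  Soylent    124         14   garden
5    Umbra    165         17    books
add column stock_x3 = t['stock'] * 3:
  supplier  stock  lead_days category  stock_x3
0  Soylent    393          8   garden      1179
1  Soylent    147         29    books       441
2  Soylent    473          4   garden      1419
3  Soylent    382         21    tools      1146
4  Soylent    124         14   garden       372
5    Umbra    165         17    books       495
drop duplicate category (keep=first):
  supplier  stock  lead_days category  stock_x3
0  Soylent    393          8   garden      1179
1  Soylent    147         29    books       441
3  Soylent    382         21    tools      1146
mean of column 'stock_x3' → 922.0

922.0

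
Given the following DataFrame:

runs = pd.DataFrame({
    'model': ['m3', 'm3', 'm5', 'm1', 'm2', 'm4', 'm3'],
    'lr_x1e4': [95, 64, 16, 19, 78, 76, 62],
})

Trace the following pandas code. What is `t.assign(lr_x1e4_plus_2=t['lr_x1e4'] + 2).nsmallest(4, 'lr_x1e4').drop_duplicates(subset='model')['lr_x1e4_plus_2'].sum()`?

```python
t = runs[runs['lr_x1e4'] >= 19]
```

filter rows where lr_x1e4 >= 19:
  model  lr_x1e4
0    m3       95
1    m3       64
3    m1       19
4    m2       78
5    m4       76
6    m3       62
add column lr_x1e4_plus_2 = t['lr_x1e4'] + 2:
  model  lr_x1e4  lr_x1e4_plus_2
0    m3       95              97
1    m3       64              66
3    m1       19              21
4    m2       78              80
5    m4       76              78
6    m3       62              64
take 4 rows with smallest lr_x1e4:
  model  lr_x1e4  lr_x1e4_plus_2
3    m1       19              21
6    m3       62              64
1    m3       64              66
5    m4       76              78
drop duplicate model (keep=first):
  model  lr_x1e4  lr_x1e4_plus_2
3    m1       19              21
6    m3       62              64
5    m4       76              78

163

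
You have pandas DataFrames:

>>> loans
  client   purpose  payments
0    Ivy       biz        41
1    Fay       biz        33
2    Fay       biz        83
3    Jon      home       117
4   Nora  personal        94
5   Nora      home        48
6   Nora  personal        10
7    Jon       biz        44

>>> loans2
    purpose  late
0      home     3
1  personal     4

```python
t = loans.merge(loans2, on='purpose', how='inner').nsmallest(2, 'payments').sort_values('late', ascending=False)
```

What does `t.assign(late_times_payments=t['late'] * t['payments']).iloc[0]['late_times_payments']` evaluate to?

40

merge on 'purpose' (how='inner') → 4 rows:
  client   purpose  payments  late
0    Jon      home       117     3
1   Nora  personal        94     4
2   Nora      home        48     3
3   Nora  personal        10     4
take 2 rows with smallest payments:
  client   purpose  payments  late
3   Nora  personal        10     4
2   Nora      home        48     3
sort by late descending:
  client   purpose  payments  late
3   Nora  personal        10     4
2   Nora      home        48     3
add column late_times_payments = t['late'] * t['payments']:
  client   purpose  payments  late  late_times_payments
3   Nora  personal        10     4                   40
2   Nora      home        48     3                  144
value at position 0, column 'late_times_payments' → 40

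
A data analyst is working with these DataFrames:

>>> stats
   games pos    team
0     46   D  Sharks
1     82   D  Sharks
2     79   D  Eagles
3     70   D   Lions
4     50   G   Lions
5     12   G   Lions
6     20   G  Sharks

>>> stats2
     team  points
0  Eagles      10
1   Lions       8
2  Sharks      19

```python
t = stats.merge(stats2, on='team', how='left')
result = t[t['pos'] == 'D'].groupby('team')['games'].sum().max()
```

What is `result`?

128

merge on 'team' (how='left') → 7 rows:
   games pos    team  points
0     46   D  Sharks      19
1     82   D  Sharks      19
2     79   D  Eagles      10
3     70   D   Lions       8
4     50   G   Lions       8
5     12   G   Lions       8
6     20   G  Sharks      19
filter rows where pos == 'D':
   games pos    team  points
0     46   D  Sharks      19
1     82   D  Sharks      19
2     79   D  Eagles      10
3     70   D   Lions       8
group by team, sum of games:
team
Eagles     79
Lions      70
Sharks    128
Name: games, dtype: int64
The max of the resulting series is 128.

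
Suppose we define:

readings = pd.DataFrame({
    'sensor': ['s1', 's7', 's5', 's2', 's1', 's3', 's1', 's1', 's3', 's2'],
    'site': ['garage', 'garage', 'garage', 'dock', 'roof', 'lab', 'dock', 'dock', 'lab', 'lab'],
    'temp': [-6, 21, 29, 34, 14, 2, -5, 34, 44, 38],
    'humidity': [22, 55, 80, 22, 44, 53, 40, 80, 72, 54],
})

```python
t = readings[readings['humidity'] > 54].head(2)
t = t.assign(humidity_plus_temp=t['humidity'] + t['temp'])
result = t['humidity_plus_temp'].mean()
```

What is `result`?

92.5

filter rows where humidity > 54:
  sensor    site  temp  humidity
1     s7  garage    21        55
2     s5  garage    29        80
7     s1    dock    34        80
8     s3     lab    44        72
take first 2 rows:
  sensor    site  temp  humidity
1     s7  garage    21        55
2     s5  garage    29        80
add column humidity_plus_temp = t['humidity'] + t['temp']:
  sensor    site  temp  humidity  humidity_plus_temp
1     s7  garage    21        55                  76
2     s5  garage    29        80                 109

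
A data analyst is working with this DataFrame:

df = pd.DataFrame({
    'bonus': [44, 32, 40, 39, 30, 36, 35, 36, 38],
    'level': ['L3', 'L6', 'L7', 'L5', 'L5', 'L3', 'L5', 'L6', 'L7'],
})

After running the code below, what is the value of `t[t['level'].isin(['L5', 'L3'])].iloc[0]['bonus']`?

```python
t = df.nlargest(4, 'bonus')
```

44

take 4 rows with largest bonus:
   bonus level
0     44    L3
2     40    L7
3     39    L5
8     38    L7
filter rows where level in ['L5', 'L3']:
   bonus level
0     44    L3
3     39    L5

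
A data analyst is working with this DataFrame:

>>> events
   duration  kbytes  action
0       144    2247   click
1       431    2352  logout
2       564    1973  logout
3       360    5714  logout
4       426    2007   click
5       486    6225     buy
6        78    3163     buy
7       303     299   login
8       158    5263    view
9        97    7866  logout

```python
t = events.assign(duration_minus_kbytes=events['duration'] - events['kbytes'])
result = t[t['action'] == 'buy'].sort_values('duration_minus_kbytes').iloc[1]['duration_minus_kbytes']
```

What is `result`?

-3085

add column duration_minus_kbytes = events['duration'] - events['kbytes']:
   duration  kbytes  action  duration_minus_kbytes
0       144    2247   click                  -2103
1       431    2352  logout                  -1921
2       564    1973  logout                  -1409
3       360    5714  logout                  -5354
4       426    2007   click                  -1581
5       486    6225     buy                  -5739
6        78    3163     buy                  -3085
7       303     299   login                      4
8       158    5263    view                  -5105
9        97    7866  logout                  -7769
filter rows where action == 'buy':
   duration  kbytes action  duration_minus_kbytes
5       486    6225    buy                  -5739
6        78    3163    buy                  -3085
sort by duration_minus_kbytes:
   duration  kbytes action  duration_minus_kbytes
5       486    6225    buy                  -5739
6        78    3163    buy                  -3085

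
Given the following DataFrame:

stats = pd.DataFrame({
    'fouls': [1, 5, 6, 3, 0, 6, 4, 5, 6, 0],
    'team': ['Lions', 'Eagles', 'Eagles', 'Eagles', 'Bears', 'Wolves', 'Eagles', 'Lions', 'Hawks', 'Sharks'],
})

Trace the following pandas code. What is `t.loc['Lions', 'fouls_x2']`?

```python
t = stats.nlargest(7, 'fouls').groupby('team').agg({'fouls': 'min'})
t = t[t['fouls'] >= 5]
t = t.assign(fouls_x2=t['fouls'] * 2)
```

10

take 7 rows with largest fouls:
   fouls    team
2      6  Eagles
5      6  Wolves
8      6   Hawks
1      5  Eagles
7      5   Lions
6      4  Eagles
3      3  Eagles
group by team, min of fouls:
        fouls
team         
Eagles      3
Hawks       6
Lions       5
Wolves      6
filter rows where fouls >= 5:
        fouls
team         
Hawks       6
Lions       5
Wolves      6
add column fouls_x2 = t['fouls'] * 2:
        fouls  fouls_x2
team                   
Hawks       6        12
Lions       5        10
Wolves      6        12
Reading off the value at row 'Lions', column 'fouls_x2', we get 10.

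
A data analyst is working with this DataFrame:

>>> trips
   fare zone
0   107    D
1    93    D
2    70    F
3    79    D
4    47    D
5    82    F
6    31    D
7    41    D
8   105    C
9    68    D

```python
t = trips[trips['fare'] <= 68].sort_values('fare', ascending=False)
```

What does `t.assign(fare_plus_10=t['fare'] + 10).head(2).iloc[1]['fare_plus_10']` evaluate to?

57

filter rows where fare <= 68:
   fare zone
4    47    D
6    31    D
7    41    D
9    68    D
sort by fare descending:
   fare zone
9    68    D
4    47    D
7    41    D
6    31    D
add column fare_plus_10 = t['fare'] + 10:
   fare zone  fare_plus_10
9    68    D            78
4    47    D            57
7    41    D            51
6    31    D            41
take first 2 rows:
   fare zone  fare_plus_10
9    68    D            78
4    47    D            57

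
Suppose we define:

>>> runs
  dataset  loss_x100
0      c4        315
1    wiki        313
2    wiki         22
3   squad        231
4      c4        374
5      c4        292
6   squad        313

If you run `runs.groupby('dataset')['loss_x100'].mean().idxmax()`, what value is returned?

group by dataset, mean of loss_x100:
dataset
c4       327.0
squad    272.0
wiki     167.5
Name: loss_x100, dtype: float64

c4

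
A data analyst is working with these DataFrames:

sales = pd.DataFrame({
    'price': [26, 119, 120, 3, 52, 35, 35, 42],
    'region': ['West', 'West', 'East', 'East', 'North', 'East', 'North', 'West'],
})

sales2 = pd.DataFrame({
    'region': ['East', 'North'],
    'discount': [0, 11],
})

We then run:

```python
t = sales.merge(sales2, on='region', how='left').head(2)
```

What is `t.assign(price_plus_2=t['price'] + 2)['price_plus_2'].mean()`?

merge on 'region' (how='left') → 8 rows:
   price region  discount
0     26   West       NaN
1    119   West       NaN
2    120   East       0.0
3      3   East       0.0
4     52  North      11.0
5     35   East       0.0
6     35  North      11.0
7     42   West       NaN
take first 2 rows:
   price region  discount
0     26   West       NaN
1    119   West       NaN
add column price_plus_2 = t['price'] + 2:
   price region  discount  price_plus_2
0     26   West       NaN            28
1    119   West       NaN           121

74.5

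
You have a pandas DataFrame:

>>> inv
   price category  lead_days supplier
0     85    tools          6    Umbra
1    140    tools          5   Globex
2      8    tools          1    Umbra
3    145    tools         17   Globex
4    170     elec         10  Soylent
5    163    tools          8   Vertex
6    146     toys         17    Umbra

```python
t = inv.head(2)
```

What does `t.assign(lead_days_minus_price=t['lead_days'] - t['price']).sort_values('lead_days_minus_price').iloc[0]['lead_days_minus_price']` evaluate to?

take first 2 rows:
   price category  lead_days supplier
0     85    tools          6    Umbra
1    140    tools          5   Globex
add column lead_days_minus_price = t['lead_days'] - t['price']:
   price category  lead_days supplier  lead_days_minus_price
0     85    tools          6    Umbra                    -79
1    140    tools          5   Globex                   -135
sort by lead_days_minus_price:
   price category  lead_days supplier  lead_days_minus_price
1    140    tools          5   Globex                   -135
0     85    tools          6    Umbra                    -79
Reading off the value at position 0, column 'lead_days_minus_price', we get -135.

-135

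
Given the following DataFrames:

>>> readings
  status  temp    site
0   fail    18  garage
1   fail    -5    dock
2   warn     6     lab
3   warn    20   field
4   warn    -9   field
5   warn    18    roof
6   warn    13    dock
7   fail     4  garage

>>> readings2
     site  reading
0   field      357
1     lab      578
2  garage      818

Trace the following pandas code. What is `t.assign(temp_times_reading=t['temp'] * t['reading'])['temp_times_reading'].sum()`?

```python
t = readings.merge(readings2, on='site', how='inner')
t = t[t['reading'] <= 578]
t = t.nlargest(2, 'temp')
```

merge on 'site' (how='inner') → 5 rows:
  status  temp    site  reading
0   fail    18  garage      818
1   warn     6     lab      578
2   warn    20   field      357
3   warn    -9   field      357
4   fail     4  garage      818
filter rows where reading <= 578:
  status  temp   site  reading
1   warn     6    lab      578
2   warn    20  field      357
3   warn    -9  field      357
take 2 rows with largest temp:
  status  temp   site  reading
2   warn    20  field      357
1   warn     6    lab      578
add column temp_times_reading = t['temp'] * t['reading']:
  status  temp   site  reading  temp_times_reading
2   warn    20  field      357                7140
1   warn     6    lab      578                3468
sum of column 'temp_times_reading' → 10608

10608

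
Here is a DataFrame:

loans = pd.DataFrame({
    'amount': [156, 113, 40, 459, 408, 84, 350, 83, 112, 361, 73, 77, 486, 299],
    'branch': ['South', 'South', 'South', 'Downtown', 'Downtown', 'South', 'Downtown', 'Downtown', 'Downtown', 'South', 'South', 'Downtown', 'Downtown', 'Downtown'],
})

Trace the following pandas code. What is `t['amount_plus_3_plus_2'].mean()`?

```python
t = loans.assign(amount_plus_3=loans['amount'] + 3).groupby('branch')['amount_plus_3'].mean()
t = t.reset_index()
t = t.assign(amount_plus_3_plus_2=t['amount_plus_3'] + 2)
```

add column amount_plus_3 = loans['amount'] + 3:
    amount    branch  amount_plus_3
0      156     South            159
1      113     South            116
2       40     South             43
3      459  Downtown            462
4      408  Downtown            411
5       84     South             87
6      350  Downtown            353
7       83  Downtown             86
8      112  Downtown            115
9      361     South            364
10      73     South             76
11      77  Downtown             80
12     486  Downtown            489
13     299  Downtown            302
group by branch, mean of amount_plus_3:
branch
Downtown    287.250000
South       140.833333
Name: amount_plus_3, dtype: float64
reset_index():
     branch  amount_plus_3
0  Downtown     287.250000
1     South     140.833333
add column amount_plus_3_plus_2 = t['amount_plus_3'] + 2:
     branch  amount_plus_3  amount_plus_3_plus_2
0  Downtown     287.250000            289.250000
1     South     140.833333            142.833333
Reading off the mean of column 'amount_plus_3_plus_2', we get 216.041666667.

216.041666667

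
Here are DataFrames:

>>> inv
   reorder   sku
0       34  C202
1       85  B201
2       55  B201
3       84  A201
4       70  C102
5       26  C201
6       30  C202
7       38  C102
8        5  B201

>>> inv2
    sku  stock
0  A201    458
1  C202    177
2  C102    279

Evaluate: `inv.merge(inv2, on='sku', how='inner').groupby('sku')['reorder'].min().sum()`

152

merge on 'sku' (how='inner') → 5 rows:
   reorder   sku  stock
0       34  C202    177
1       84  A201    458
2       70  C102    279
3       30  C202    177
4       38  C102    279
group by sku, min of reorder:
sku
A201    84
C102    38
C202    30
Name: reorder, dtype: int64
Finally, sum of the resulting series = 152.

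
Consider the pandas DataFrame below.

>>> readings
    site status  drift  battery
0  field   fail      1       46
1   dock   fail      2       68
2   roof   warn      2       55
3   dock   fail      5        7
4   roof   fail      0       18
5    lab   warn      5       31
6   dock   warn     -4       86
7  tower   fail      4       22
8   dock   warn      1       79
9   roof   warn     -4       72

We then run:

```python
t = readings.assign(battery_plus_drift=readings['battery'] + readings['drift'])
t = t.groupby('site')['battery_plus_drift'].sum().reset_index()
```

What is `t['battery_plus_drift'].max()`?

add column battery_plus_drift = readings['battery'] + readings['drift']:
    site status  drift  battery  battery_plus_drift
0  field   fail      1       46                  47
1   dock   fail      2       68                  70
2   roof   warn      2       55                  57
3   dock   fail      5        7                  12
4   roof   fail      0       18                  18
5    lab   warn      5       31                  36
6   dock   warn     -4       86                  82
7  tower   fail      4       22                  26
8   dock   warn      1       79                  80
9   roof   warn     -4       72                  68
group by site, sum of battery_plus_drift:
site
dock     244
field     47
lab       36
roof     143
tower     26
Name: battery_plus_drift, dtype: int64
reset_index():
    site  battery_plus_drift
0   dock                 244
1  field                  47
2    lab                  36
3   roof                 143
4  tower                  26

244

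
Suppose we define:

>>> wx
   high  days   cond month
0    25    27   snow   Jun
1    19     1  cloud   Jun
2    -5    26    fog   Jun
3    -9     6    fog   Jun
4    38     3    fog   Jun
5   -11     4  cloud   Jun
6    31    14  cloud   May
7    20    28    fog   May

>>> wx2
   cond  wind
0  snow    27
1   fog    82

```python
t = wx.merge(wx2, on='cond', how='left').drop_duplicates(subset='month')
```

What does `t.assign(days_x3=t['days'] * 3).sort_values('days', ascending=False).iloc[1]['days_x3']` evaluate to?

42

merge on 'cond' (how='left') → 8 rows:
   high  days   cond month  wind
0    25    27   snow   Jun  27.0
1    19     1  cloud   Jun   NaN
2    -5    26    fog   Jun  82.0
3    -9     6    fog   Jun  82.0
4    38     3    fog   Jun  82.0
5   -11     4  cloud   Jun   NaN
6    31    14  cloud   May   NaN
7    20    28    fog   May  82.0
drop duplicate month (keep=first):
   high  days   cond month  wind
0    25    27   snow   Jun  27.0
6    31    14  cloud   May   NaN
add column days_x3 = t['days'] * 3:
   high  days   cond month  wind  days_x3
0    25    27   snow   Jun  27.0       81
6    31    14  cloud   May   NaN       42
sort by days descending:
   high  days   cond month  wind  days_x3
0    25    27   snow   Jun  27.0       81
6    31    14  cloud   May   NaN       42
Hence 42.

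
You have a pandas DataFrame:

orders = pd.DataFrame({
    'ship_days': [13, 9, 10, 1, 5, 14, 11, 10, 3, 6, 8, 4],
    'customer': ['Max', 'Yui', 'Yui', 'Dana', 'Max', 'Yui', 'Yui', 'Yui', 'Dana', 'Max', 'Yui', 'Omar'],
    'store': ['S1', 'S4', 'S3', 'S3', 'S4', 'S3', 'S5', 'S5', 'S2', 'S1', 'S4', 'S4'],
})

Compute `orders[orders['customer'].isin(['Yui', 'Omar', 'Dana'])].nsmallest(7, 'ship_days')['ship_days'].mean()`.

filter rows where customer in ['Yui', 'Omar', 'Dana']:
    ship_days customer store
1           9      Yui    S4
2          10      Yui    S3
3           1     Dana    S3
5          14      Yui    S3
6          11      Yui    S5
7          10      Yui    S5
8           3     Dana    S2
10          8      Yui    S4
11          4     Omar    S4
take 7 rows with smallest ship_days:
    ship_days customer store
3           1     Dana    S3
8           3     Dana    S2
11          4     Omar    S4
10          8      Yui    S4
1           9      Yui    S4
2          10      Yui    S3
7          10      Yui    S5
Reading off the mean of column 'ship_days', we get 6.42857142857.

6.42857142857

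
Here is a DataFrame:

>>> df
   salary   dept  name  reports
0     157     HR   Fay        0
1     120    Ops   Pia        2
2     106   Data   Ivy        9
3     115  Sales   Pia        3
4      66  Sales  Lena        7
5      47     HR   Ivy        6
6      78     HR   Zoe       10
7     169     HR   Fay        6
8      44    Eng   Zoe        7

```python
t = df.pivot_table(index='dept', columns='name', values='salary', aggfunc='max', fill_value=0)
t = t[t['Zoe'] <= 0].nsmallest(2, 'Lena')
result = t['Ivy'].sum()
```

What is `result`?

pivot: rows=dept, cols=name, max(salary):
name   Fay  Ivy  Lena  Pia  Zoe
dept                           
Data     0  106     0    0    0
Eng      0    0     0    0   44
HR     169   47     0    0   78
Ops      0    0     0  120    0
Sales    0    0    66  115    0
filter rows where Zoe <= 0:
name   Fay  Ivy  Lena  Pia  Zoe
dept                           
Data     0  106     0    0    0
Ops      0    0     0  120    0
Sales    0    0    66  115    0
take 2 rows with smallest Lena:
name  Fay  Ivy  Lena  Pia  Zoe
dept                          
Data    0  106     0    0    0
Ops     0    0     0  120    0
sum of column 'Ivy' → 106

106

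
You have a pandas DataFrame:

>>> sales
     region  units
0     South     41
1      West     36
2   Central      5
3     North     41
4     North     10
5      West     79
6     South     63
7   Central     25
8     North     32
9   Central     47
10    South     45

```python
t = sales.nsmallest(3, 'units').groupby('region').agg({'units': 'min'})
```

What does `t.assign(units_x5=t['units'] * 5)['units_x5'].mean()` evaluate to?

37.5

take 3 rows with smallest units:
    region  units
2  Central      5
4    North     10
7  Central     25
group by region, min of units:
         units
region        
Central      5
North       10
add column units_x5 = t['units'] * 5:
         units  units_x5
region                  
Central      5        25
North       10        50
Hence 37.5.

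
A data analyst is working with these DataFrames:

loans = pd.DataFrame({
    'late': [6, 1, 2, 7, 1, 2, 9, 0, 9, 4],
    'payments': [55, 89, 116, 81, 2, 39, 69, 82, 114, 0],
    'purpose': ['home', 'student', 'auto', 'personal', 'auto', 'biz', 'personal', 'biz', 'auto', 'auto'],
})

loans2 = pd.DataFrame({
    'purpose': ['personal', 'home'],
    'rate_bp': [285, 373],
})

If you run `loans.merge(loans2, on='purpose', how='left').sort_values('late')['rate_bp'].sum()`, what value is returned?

merge on 'purpose' (how='left') → 10 rows:
   late  payments   purpose  rate_bp
0     6        55      home    373.0
1     1        89   student      NaN
2     2       116      auto      NaN
3     7        81  personal    285.0
4     1         2      auto      NaN
5     2        39       biz      NaN
6     9        69  personal    285.0
7     0        82       biz      NaN
8     9       114      auto      NaN
9     4         0      auto      NaN
sort by late:
   late  payments   purpose  rate_bp
7     0        82       biz      NaN
1     1        89   student      NaN
4     1         2      auto      NaN
2     2       116      auto      NaN
5     2        39       biz      NaN
9     4         0      auto      NaN
0     6        55      home    373.0
3     7        81  personal    285.0
6     9        69  personal    285.0
8     9       114      auto      NaN
Reading off the sum of column 'rate_bp', we get 943.0.

943.0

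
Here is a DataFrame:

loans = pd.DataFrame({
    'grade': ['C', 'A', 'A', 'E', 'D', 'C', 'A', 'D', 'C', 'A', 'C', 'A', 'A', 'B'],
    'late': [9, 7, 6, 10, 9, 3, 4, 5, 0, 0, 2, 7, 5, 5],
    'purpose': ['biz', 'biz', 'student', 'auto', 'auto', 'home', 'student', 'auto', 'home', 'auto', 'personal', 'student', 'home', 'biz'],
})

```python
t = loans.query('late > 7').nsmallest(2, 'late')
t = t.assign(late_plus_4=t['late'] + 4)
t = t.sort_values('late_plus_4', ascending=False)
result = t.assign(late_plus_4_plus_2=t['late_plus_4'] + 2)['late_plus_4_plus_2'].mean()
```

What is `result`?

filter rows where late > 7:
  grade  late purpose
0     C     9     biz
3     E    10    auto
4     D     9    auto
take 2 rows with smallest late:
  grade  late purpose
0     C     9     biz
4     D     9    auto
add column late_plus_4 = t['late'] + 4:
  grade  late purpose  late_plus_4
0     C     9     biz           13
4     D     9    auto           13
sort by late_plus_4 descending:
  grade  late purpose  late_plus_4
0     C     9     biz           13
4     D     9    auto           13
add column late_plus_4_plus_2 = t['late_plus_4'] + 2:
  grade  late purpose  late_plus_4  late_plus_4_plus_2
0     C     9     biz           13                  15
4     D     9    auto           13                  15
Reading off the mean of column 'late_plus_4_plus_2', we get 15.0.

15.0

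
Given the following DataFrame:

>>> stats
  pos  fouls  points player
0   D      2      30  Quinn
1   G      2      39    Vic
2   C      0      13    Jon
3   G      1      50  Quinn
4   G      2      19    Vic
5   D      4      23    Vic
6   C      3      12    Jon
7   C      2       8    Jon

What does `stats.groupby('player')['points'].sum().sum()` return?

group by player, sum of points:
player
Jon      33
Quinn    80
Vic      81
Name: points, dtype: int64
Finally, sum of the resulting series = 194.

194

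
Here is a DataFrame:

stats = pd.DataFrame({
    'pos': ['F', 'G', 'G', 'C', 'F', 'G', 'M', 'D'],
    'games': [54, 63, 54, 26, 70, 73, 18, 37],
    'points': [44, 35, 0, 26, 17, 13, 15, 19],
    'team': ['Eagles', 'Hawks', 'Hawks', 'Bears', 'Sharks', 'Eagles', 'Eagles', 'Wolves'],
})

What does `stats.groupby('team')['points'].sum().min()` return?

17

group by team, sum of points:
team
Bears     26
Eagles    72
Hawks     35
Sharks    17
Wolves    19
Name: points, dtype: int64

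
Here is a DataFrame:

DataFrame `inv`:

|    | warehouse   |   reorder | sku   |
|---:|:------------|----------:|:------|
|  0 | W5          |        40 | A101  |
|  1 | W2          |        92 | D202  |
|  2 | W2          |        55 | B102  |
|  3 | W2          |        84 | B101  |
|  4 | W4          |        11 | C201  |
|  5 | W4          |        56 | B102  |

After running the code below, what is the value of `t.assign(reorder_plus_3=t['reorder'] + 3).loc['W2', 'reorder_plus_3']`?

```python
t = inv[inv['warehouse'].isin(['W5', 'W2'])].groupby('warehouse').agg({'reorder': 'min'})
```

filter rows where warehouse in ['W5', 'W2']:
  warehouse  reorder   sku
0        W5       40  A101
1        W2       92  D202
2        W2       55  B102
3        W2       84  B101
group by warehouse, min of reorder:
           reorder
warehouse         
W2              55
W5              40
add column reorder_plus_3 = t['reorder'] + 3:
           reorder  reorder_plus_3
warehouse                         
W2              55              58
W5              40              43
Then the value at row 'W2', column 'reorder_plus_3': 58

58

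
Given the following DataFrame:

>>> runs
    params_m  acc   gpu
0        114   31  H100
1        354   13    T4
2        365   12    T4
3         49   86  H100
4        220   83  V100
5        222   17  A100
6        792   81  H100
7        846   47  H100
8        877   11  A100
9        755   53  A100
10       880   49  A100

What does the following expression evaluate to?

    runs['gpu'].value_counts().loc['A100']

4

value_counts of gpu:
gpu
H100    4
A100    4
T4      2
V100    1
Name: count, dtype: int64
Then the value at index 'A100': 4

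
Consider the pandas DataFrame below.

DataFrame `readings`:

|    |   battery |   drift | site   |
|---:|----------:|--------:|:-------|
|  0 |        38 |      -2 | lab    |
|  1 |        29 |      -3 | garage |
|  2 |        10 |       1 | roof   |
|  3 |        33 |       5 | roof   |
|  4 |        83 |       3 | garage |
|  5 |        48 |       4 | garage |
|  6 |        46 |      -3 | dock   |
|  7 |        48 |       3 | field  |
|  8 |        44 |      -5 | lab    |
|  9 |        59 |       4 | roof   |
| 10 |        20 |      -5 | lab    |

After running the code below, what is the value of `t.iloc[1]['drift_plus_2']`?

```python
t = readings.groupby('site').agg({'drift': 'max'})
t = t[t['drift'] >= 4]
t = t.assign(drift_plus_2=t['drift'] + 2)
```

group by site, max of drift:
        drift
site         
dock       -3
field       3
garage      4
lab        -2
roof        5
filter rows where drift >= 4:
        drift
site         
garage      4
roof        5
add column drift_plus_2 = t['drift'] + 2:
        drift  drift_plus_2
site                       
garage      4             6
roof        5             7
Then the value at position 1, column 'drift_plus_2': 7

7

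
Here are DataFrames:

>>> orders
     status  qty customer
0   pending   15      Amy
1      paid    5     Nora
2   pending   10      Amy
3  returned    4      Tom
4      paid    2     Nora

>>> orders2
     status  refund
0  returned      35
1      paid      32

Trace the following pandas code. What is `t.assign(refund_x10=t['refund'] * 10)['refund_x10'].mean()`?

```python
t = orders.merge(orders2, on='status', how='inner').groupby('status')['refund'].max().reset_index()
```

335.0

merge on 'status' (how='inner') → 3 rows:
     status  qty customer  refund
0      paid    5     Nora      32
1  returned    4      Tom      35
2      paid    2     Nora      32
group by status, max of refund:
status
paid        32
returned    35
Name: refund, dtype: int64
reset_index():
     status  refund
0      paid      32
1  returned      35
add column refund_x10 = t['refund'] * 10:
     status  refund  refund_x10
0      paid      32         320
1  returned      35         350
Finally, mean of column 'refund_x10' = 335.0.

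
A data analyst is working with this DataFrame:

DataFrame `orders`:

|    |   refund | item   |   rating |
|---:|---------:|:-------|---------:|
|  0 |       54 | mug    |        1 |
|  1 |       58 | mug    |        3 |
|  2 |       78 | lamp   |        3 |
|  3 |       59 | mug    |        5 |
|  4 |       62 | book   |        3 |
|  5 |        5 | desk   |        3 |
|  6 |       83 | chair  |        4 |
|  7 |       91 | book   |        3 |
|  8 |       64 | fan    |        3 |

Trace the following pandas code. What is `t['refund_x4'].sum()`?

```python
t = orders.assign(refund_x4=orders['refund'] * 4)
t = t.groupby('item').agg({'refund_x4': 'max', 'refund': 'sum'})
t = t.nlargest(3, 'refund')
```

add column refund_x4 = orders['refund'] * 4:
   refund   item  rating  refund_x4
0      54    mug       1        216
1      58    mug       3        232
2      78   lamp       3        312
3      59    mug       5        236
4      62   book       3        248
5       5   desk       3         20
6      83  chair       4        332
7      91   book       3        364
8      64    fan       3        256
group by item: max(refund_x4), sum(refund):
       refund_x4  refund
item                    
book         364     153
chair        332      83
desk          20       5
fan          256      64
lamp         312      78
mug          236     171
take 3 rows with largest refund:
       refund_x4  refund
item                    
mug          236     171
book         364     153
chair        332      83

932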